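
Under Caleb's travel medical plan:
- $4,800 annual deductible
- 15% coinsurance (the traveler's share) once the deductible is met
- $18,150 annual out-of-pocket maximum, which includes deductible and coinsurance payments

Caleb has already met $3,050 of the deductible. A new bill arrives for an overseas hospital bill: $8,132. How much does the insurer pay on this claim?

Deductible still to meet: $4,800 − $3,050 = $1,750.
That leaves $8,132 − $1,750 = $6,382 for coinsurance.
15% of $6,382 = $957.30 falls to the traveler.
That puts the traveler's cost at $1,750 + $957.30 = $2,707.30 before any cap.
Year-to-date out-of-pocket becomes $3,050 + $2,707.30 = $5,757.30, still under the $18,150 maximum, so no cap applies.
The insurer covers the remainder: $8,132 − $2,707.30 = $5,424.70.

$5,424.70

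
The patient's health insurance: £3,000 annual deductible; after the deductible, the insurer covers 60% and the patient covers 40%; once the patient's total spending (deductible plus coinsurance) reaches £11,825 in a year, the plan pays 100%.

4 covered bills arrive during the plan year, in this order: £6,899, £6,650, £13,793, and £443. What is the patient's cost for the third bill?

Claim 1 — £6,899: deductible takes £3,000, £3,899 remains; coinsurance £3,899 × 40% = £1,559.60. Patient pays £4,559.60; OOP now £4,559.60.
Claim 2 — £6,650: 40% coinsurance on £6,650 = £2,660. Cost to patient: £2,660. OOP to date £7,219.60.
Claim 3 — £13,793: 40% coinsurance on £13,793 = £5,517.20. That would push OOP to £12,736.80, over the £11,825 cap, so patient pays £11,825 − £7,219.60 = £4,605.40.

£4,605.40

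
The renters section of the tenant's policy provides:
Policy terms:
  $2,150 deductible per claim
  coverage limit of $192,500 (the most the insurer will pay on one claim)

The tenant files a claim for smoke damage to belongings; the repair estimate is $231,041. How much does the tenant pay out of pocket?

Less the $2,150 deductible: $231,041 − $2,150 = $228,891.
Since $228,891 > $192,500, the payout is capped at $192,500.
The tenant bears the rest of the original loss: $231,041 − $192,500 = $38,541.

$38,541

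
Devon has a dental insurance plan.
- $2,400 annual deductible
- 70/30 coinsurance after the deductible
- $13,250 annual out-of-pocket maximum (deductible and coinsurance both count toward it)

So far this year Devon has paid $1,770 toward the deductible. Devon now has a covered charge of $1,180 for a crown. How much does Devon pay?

$795

Remaining deductible: $2,400 − $1,770 = $630.
The remaining $550 (= $1,180 − $630) moves to coinsurance.
Patient's 30% share of $550 is $165.
That puts the patient's cost at $630 + $165 = $795 before any cap.
Total out-of-pocket so far would be $1,770 + $795 = $2,565, below the $13,250 cap — no reduction.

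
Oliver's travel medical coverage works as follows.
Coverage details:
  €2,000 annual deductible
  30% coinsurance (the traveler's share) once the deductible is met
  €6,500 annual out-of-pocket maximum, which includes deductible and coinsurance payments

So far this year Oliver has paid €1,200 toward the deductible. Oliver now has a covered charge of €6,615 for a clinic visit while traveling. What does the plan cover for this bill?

€4,070.50

Remaining deductible: €2,000 − €1,200 = €800.
That leaves €6,615 − €800 = €5,815 for coinsurance.
Coinsurance: €5,815 × 30% = €1,744.50.
So the traveler owes €800 + €1,744.50 = €2,544.50 before any cap.
Total out-of-pocket so far would be €1,200 + €2,544.50 = €3,744.50, below the €6,500 cap — no reduction.
The plan picks up €6,615 − €2,544.50 = €4,070.50.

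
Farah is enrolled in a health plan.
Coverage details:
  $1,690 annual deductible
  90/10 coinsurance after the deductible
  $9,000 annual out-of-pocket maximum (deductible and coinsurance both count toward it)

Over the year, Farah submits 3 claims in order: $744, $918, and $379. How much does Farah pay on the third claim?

Claim 1 — $744: entire amount goes to the deductible. Patient owes $744 (running OOP $744).
Claim 2 — $918: entire amount goes to the deductible. Cost to patient: $918. OOP to date $1,662.
Claim 3 — $379: $28 finishes the deductible; $351 goes to coinsurance; 10% of $351 = $35.10. Patient pays $63.10; OOP now $1,725.10.

$63.10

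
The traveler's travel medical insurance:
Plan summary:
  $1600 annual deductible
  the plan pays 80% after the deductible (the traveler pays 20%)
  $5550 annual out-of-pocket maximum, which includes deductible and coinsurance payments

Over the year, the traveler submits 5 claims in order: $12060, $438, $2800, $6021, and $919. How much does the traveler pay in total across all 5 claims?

$5550

Bill 1, $12060: deductible takes $1600, $10460 remains; coinsurance $10460 × 20% = $2092. Traveler owes $3692 (running OOP $3692).
Bill 2, $438: deductible met; 20% of $438 = $87.60. Cost to traveler: $87.60. OOP to date $3779.60.
Bill 3, $2800: 20% coinsurance on $2800 = $560. Traveler owes $560 (running OOP $4339.60).
Bill 4, $6021: 20% coinsurance on $6021 = $1204.20. Traveler pays $1204.20; OOP now $5543.80.
Bill 5, $919: 20% coinsurance on $919 = $183.80. Adding that to $5543.80 gives $5727.60, past the $5550 cap; traveler pays only $5550 − $5543.80 = $6.20.
Summing the traveler's payments: $3692 + $87.60 + $560 + $1204.20 + $6.20 = $5550.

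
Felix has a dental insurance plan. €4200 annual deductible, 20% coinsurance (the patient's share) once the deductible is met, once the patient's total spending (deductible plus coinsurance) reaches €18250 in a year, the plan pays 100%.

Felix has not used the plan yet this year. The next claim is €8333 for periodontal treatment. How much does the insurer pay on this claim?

€3306.40

Deductible not yet touched, so the first €4200 of the bill goes to the deductible.
The remaining €4133 (= €8333 − €4200) moves to coinsurance.
Patient's 20% share of €4133 is €826.60.
Patient responsibility before any cap: €4200 + €826.60 = €5026.60.
Year-to-date out-of-pocket becomes €0 + €5026.60 = €5026.60, still under the €18250 maximum, so no cap applies.
The insurer covers the remainder: €8333 − €5026.60 = €3306.40.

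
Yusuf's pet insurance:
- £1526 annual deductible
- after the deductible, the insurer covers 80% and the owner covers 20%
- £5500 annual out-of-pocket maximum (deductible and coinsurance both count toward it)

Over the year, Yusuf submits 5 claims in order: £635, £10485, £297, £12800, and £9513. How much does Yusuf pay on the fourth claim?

£1995.80

Claim 1 (£635): all of it applies to the deductible. Cost to owner: £635. OOP to date £635.
Claim 2 (£10485): £891 finishes the deductible; £9594 goes to coinsurance; owner's 20% is £1918.80. Owner pays £2809.80; OOP now £3444.80.
Claim 3 (£297): deductible met; 20% of £297 = £59.40. Owner owes £59.40 (running OOP £3504.20).
Claim 4 (£12800): deductible met; 20% of £12800 = £2560. Adding that to £3504.20 gives £6064.20, past the £5500 cap; owner pays only £5500 − £3504.20 = £1995.80.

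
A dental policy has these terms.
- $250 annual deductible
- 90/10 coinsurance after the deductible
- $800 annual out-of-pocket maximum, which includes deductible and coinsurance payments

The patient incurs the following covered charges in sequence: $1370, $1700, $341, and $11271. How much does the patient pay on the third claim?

Bill 1, $1370: $250 finishes the deductible; $1120 goes to coinsurance; 10% of $1120 = $112. Cost to patient: $362. OOP to date $362.
Bill 2, $1700: deductible met; 10% of $1700 = $170. Patient pays $170; OOP now $532.
Bill 3, $341: deductible already satisfied, so patient's share is 10% × $341 = $34.10. Patient owes $34.10 (running OOP $566.10).

$34.10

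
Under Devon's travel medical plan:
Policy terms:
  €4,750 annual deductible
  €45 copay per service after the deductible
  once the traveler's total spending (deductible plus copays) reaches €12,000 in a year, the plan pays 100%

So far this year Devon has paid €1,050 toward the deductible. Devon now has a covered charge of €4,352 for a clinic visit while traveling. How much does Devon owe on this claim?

€3,745

€1,050 of the €4,750 deductible is already met, leaving €3,700.
The remaining €652 (= €4,352 − €3,700) moves to the copay.
Copay on this service: €45.
So the traveler owes €3,700 + €45 = €3,745 before any cap.
Total out-of-pocket so far would be €1,050 + €3,745 = €4,795, below the €12,000 cap — no reduction.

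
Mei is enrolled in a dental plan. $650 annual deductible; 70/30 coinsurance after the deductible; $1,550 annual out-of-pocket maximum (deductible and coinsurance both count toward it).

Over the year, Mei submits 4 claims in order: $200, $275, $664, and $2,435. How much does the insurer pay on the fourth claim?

$1,704.50

Claim 1 — $200: fully absorbed by the deductible. Patient pays $200; OOP now $200. Insurer: $200 − $200 = $0.
Claim 2 — $275: entire amount goes to the deductible. Cost to patient: $275. OOP to date $475. Insurer: $275 − $275 = $0.
Claim 3 — $664: deductible takes $175, $489 remains; 30% of $489 = $146.70. Patient pays $321.70; OOP now $796.70. Plan pays $664 − $321.70 = $342.30.
Claim 4 — $2,435: 30% coinsurance on $2,435 = $730.50. Cost to patient: $730.50. OOP to date $1,527.20. Insurer: $2,435 − $730.50 = $1,704.50.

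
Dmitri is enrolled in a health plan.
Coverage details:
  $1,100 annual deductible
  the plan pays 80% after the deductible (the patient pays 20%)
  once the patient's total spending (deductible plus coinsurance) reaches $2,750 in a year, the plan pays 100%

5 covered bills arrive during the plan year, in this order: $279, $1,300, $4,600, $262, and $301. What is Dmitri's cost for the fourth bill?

$52.40

Bill 1, $279: all of it applies to the deductible. Patient pays $279; OOP now $279.
Bill 2, $1,300: deductible takes $821, $479 remains; coinsurance $479 × 20% = $95.80. Patient owes $916.80 (running OOP $1,195.80).
Bill 3, $4,600: deductible met; 20% of $4,600 = $920. Patient owes $920 (running OOP $2,115.80).
Bill 4, $262: 20% coinsurance on $262 = $52.40. Patient owes $52.40 (running OOP $2,168.20).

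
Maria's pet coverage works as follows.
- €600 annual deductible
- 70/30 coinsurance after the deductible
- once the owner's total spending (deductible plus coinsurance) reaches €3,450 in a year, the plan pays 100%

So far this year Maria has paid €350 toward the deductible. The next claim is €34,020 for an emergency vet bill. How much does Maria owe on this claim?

€3,100

€350 of the €600 deductible is already met, leaving €250.
That leaves €34,020 − €250 = €33,770 for coinsurance.
30% of €33,770 = €10,131 falls to the owner.
Owner responsibility before any cap: €250 + €10,131 = €10,381.
Adding €10,381 to the €350 already spent would give €10,731, which exceeds the €3,450 cap; the owner pays just €3,450 − €350 = €3,100.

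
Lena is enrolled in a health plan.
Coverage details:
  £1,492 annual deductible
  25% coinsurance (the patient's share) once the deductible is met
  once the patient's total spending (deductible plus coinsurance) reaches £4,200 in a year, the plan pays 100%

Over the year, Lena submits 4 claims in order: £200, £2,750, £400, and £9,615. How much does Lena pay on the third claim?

£100

Bill 1, £200: all of it applies to the deductible. Patient owes £200 (running OOP £200).
Bill 2, £2,750: £1,292 finishes the deductible; £1,458 goes to coinsurance; coinsurance £1,458 × 25% = £364.50. Patient pays £1,656.50; OOP now £1,856.50.
Bill 3, £400: deductible met; 25% of £400 = £100. Patient owes £100 (running OOP £1,956.50).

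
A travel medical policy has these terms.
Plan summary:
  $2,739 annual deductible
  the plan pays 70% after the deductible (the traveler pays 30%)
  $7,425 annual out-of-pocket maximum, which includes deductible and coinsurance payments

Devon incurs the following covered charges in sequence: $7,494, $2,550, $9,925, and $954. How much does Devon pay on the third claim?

Claim 1 — $7,494: $2,739 finishes the deductible; $4,755 goes to coinsurance; traveler's 30% is $1,426.50. Cost to traveler: $4,165.50. OOP to date $4,165.50.
Claim 2 — $2,550: 30% coinsurance on $2,550 = $765. Cost to traveler: $765. OOP to date $4,930.50.
Claim 3 — $9,925: deductible met; 30% of $9,925 = $2,977.50. Adding that to $4,930.50 gives $7,908, past the $7,425 cap; traveler pays only $7,425 − $4,930.50 = $2,494.50.

$2,494.50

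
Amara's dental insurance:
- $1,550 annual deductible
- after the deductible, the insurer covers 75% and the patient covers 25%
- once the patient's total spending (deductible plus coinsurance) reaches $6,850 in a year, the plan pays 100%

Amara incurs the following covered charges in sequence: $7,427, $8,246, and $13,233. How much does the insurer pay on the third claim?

#1 ($7,427): deductible takes $1,550, $5,877 remains; patient's 25% is $1,469.25. Patient owes $3,019.25 (running OOP $3,019.25). Plan pays $7,427 − $3,019.25 = $4,407.75.
#2 ($8,246): deductible already satisfied, so patient's share is 25% × $8,246 = $2,061.50. Patient pays $2,061.50; OOP now $5,080.75. Insurer: $8,246 − $2,061.50 = $6,184.50.
#3 ($13,233): deductible already satisfied, so patient's share is 25% × $13,233 = $3,308.25. OOP would hit $8,389 > $6,850, so the cap limits the patient to $6,850 − $5,080.75 = $1,769.25. Plan pays $13,233 − $1,769.25 = $11,463.75.

$11,463.75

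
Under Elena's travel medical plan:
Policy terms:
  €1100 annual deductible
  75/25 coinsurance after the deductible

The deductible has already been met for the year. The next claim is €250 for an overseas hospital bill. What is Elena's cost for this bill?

With the deductible met, the entire €250 is subject to coinsurance.
25% of €250 = €62.50 falls to the traveler.

€62.50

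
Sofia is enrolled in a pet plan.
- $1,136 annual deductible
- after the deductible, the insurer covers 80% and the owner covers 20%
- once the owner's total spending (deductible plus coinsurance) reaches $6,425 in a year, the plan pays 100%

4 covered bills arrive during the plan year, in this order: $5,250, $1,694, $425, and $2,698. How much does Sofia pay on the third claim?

$85

Claim 1 — $5,250: $1,136 to deductible, leaving $4,114; owner's 20% is $822.80. Cost to owner: $1,958.80. OOP to date $1,958.80.
Claim 2 — $1,694: deductible already satisfied, so owner's share is 20% × $1,694 = $338.80. Cost to owner: $338.80. OOP to date $2,297.60.
Claim 3 — $425: deductible met; 20% of $425 = $85. Owner owes $85 (running OOP $2,382.60).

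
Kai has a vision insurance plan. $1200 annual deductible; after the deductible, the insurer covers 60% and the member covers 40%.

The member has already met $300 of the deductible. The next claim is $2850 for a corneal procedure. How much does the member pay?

$1680

$300 of the $1200 deductible is already met, leaving $900.
After the $900 deductible portion, $2850 − $900 = $1950 is subject to coinsurance.
Member's 40% share of $1950 is $780.
That puts the member's cost at $900 + $780 = $1680.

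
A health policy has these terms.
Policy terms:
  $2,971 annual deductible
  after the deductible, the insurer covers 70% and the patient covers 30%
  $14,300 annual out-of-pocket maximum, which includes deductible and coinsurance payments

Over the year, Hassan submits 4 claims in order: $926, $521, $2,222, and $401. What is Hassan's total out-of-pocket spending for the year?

$3,300.70

Bill 1, $926: all of it applies to the deductible. Patient pays $926; OOP now $926.
Bill 2, $521: all of it applies to the deductible. Patient owes $521 (running OOP $1,447).
Bill 3, $2,222: $1,524 to deductible, leaving $698; patient's 30% is $209.40. Patient pays $1,733.40; OOP now $3,180.40.
Bill 4, $401: 30% coinsurance on $401 = $120.30. Cost to patient: $120.30. OOP to date $3,300.70.
Summing the patient's payments: $926 + $521 + $1,733.40 + $120.30 = $3,300.70.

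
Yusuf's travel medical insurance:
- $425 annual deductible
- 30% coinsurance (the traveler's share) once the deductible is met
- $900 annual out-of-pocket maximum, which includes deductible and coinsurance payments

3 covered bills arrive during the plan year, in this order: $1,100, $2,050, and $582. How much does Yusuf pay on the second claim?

$272.50

Claim 1 ($1,100): deductible takes $425, $675 remains; 30% of $675 = $202.50. Traveler owes $627.50 (running OOP $627.50).
Claim 2 ($2,050): deductible met; 30% of $2,050 = $615. OOP would hit $1,242.50 > $900, so the cap limits the traveler to $900 − $627.50 = $272.50.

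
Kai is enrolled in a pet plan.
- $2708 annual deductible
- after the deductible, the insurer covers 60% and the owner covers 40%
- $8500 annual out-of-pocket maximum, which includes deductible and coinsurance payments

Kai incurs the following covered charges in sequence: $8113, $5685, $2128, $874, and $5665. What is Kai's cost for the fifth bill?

Claim 1 — $8113: $2708 finishes the deductible; $5405 goes to coinsurance; 40% of $5405 = $2162. Cost to owner: $4870. OOP to date $4870.
Claim 2 — $5685: deductible already satisfied, so owner's share is 40% × $5685 = $2274. Owner pays $2274; OOP now $7144.
Claim 3 — $2128: deductible already satisfied, so owner's share is 40% × $2128 = $851.20. Owner owes $851.20 (running OOP $7995.20).
Claim 4 — $874: deductible already satisfied, so owner's share is 40% × $874 = $349.60. Cost to owner: $349.60. OOP to date $8344.80.
Claim 5 — $5665: 40% coinsurance on $5665 = $2266. Adding that to $8344.80 gives $10610.80, past the $8500 cap; owner pays only $8500 − $8344.80 = $155.20.

$155.20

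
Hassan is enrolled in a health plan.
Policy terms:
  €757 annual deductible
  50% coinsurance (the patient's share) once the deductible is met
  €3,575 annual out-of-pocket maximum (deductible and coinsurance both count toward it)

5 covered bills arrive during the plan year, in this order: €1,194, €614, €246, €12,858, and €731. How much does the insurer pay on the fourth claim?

Claim 1 (€1,194): €757 finishes the deductible; €437 goes to coinsurance; coinsurance €437 × 50% = €218.50. Patient owes €975.50 (running OOP €975.50). Insurer: €1,194 − €975.50 = €218.50.
Claim 2 (€614): 50% coinsurance on €614 = €307. Cost to patient: €307. OOP to date €1,282.50. Plan pays €614 − €307 = €307.
Claim 3 (€246): 50% coinsurance on €246 = €123. Patient pays €123; OOP now €1,405.50. Insurer: €246 − €123 = €123.
Claim 4 (€12,858): deductible already satisfied, so patient's share is 50% × €12,858 = €6,429. Adding that to €1,405.50 gives €7,834.50, past the €3,575 cap; patient pays only €3,575 − €1,405.50 = €2,169.50. Insurer: €12,858 − €2,169.50 = €10,688.50.

€10,688.50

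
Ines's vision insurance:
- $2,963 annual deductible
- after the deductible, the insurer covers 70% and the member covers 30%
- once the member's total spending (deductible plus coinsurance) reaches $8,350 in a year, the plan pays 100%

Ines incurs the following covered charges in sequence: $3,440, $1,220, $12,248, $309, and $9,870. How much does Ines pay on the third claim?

Claim 1 — $3,440: $2,963 to deductible, leaving $477; 30% of $477 = $143.10. Cost to member: $3,106.10. OOP to date $3,106.10.
Claim 2 — $1,220: deductible met; 30% of $1,220 = $366. Member pays $366; OOP now $3,472.10.
Claim 3 — $12,248: deductible met; 30% of $12,248 = $3,674.40. Cost to member: $3,674.40. OOP to date $7,146.50.

$3,674.40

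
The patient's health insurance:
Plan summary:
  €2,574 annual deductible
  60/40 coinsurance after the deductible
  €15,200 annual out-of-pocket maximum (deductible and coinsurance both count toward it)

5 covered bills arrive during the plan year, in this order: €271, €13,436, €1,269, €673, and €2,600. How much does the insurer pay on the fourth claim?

Claim 1 (€271): fully absorbed by the deductible. Patient owes €271 (running OOP €271). Insurer: €271 − €271 = €0.
Claim 2 (€13,436): €2,303 to deductible, leaving €11,133; coinsurance €11,133 × 40% = €4,453.20. Cost to patient: €6,756.20. OOP to date €7,027.20. Insurer: €13,436 − €6,756.20 = €6,679.80.
Claim 3 (€1,269): 40% coinsurance on €1,269 = €507.60. Patient pays €507.60; OOP now €7,534.80. Insurer: €1,269 − €507.60 = €761.40.
Claim 4 (€673): deductible already satisfied, so patient's share is 40% × €673 = €269.20. Cost to patient: €269.20. OOP to date €7,804. Insurer: €673 − €269.20 = €403.80.

€403.80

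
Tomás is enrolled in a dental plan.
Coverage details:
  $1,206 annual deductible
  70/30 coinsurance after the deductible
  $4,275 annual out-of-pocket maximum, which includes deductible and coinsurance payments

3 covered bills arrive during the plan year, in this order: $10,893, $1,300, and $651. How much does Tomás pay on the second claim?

$162.90

Claim 1 ($10,893): $1,206 to deductible, leaving $9,687; 30% of $9,687 = $2,906.10. Patient owes $4,112.10 (running OOP $4,112.10).
Claim 2 ($1,300): deductible met; 30% of $1,300 = $390. That would push OOP to $4,502.10, over the $4,275 cap, so patient pays $4,275 − $4,112.10 = $162.90.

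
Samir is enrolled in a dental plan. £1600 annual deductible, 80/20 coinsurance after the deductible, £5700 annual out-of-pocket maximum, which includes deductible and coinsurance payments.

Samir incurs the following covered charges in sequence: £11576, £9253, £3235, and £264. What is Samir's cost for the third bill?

£254.20

Claim 1 — £11576: £1600 to deductible, leaving £9976; coinsurance £9976 × 20% = £1995.20. Patient owes £3595.20 (running OOP £3595.20).
Claim 2 — £9253: 20% coinsurance on £9253 = £1850.60. Patient pays £1850.60; OOP now £5445.80.
Claim 3 — £3235: 20% coinsurance on £3235 = £647. Adding that to £5445.80 gives £6092.80, past the £5700 cap; patient pays only £5700 − £5445.80 = £254.20.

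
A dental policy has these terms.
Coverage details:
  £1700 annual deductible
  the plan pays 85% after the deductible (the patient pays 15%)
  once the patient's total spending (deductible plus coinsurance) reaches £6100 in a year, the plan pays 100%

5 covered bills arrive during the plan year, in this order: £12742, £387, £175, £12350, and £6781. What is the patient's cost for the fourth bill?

£1852.50

Bill 1, £12742: £1700 to deductible, leaving £11042; 15% of £11042 = £1656.30. Cost to patient: £3356.30. OOP to date £3356.30.
Bill 2, £387: deductible already satisfied, so patient's share is 15% × £387 = £58.05. Patient pays £58.05; OOP now £3414.35.
Bill 3, £175: deductible already satisfied, so patient's share is 15% × £175 = £26.25. Cost to patient: £26.25. OOP to date £3440.60.
Bill 4, £12350: 15% coinsurance on £12350 = £1852.50. Cost to patient: £1852.50. OOP to date £5293.10.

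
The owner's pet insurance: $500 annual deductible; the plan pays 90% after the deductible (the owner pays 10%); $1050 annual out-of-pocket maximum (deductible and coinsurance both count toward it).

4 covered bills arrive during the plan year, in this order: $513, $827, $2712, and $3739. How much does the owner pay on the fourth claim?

$194.80

Claim 1 ($513): $500 to deductible, leaving $13; coinsurance $13 × 10% = $1.30. Owner pays $501.30; OOP now $501.30.
Claim 2 ($827): deductible already satisfied, so owner's share is 10% × $827 = $82.70. Owner pays $82.70; OOP now $584.
Claim 3 ($2712): deductible already satisfied, so owner's share is 10% × $2712 = $271.20. Cost to owner: $271.20. OOP to date $855.20.
Claim 4 ($3739): deductible already satisfied, so owner's share is 10% × $3739 = $373.90. OOP would hit $1229.10 > $1050, so the cap limits the owner to $1050 − $855.20 = $194.80.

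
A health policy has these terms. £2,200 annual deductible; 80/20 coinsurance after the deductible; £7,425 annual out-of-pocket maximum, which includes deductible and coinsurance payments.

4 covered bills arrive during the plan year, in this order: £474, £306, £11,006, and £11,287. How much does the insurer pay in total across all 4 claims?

£16,698.40

Claim 1 — £474: entire amount goes to the deductible. Patient pays £474; OOP now £474. Plan pays £474 − £474 = £0.
Claim 2 — £306: all of it applies to the deductible. Patient owes £306 (running OOP £780). Plan pays £306 − £306 = £0.
Claim 3 — £11,006: £1,420 to deductible, leaving £9,586; coinsurance £9,586 × 20% = £1,917.20. Cost to patient: £3,337.20. OOP to date £4,117.20. Plan pays £11,006 − £3,337.20 = £7,668.80.
Claim 4 — £11,287: 20% coinsurance on £11,287 = £2,257.40. Patient pays £2,257.40; OOP now £6,374.60. Plan pays £11,287 − £2,257.40 = £9,029.60.
Insurer total = bills − patient's total = £23,073 − £6,374.60 = £16,698.40.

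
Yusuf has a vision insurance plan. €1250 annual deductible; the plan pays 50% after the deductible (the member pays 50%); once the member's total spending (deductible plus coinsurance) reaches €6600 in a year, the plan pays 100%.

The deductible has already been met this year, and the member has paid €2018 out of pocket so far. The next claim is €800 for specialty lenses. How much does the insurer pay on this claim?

The deductible is already satisfied, so the full bill goes to coinsurance.
50% of €800 = €400 falls to the member.
Total out-of-pocket so far would be €2018 + €400 = €2418, below the €6600 cap — no reduction.
Insurer pays the balance: €800 − €400 = €400.

€400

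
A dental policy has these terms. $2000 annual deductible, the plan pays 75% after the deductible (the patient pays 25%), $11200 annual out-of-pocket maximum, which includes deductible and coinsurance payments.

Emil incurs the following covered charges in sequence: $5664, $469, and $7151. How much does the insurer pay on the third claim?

Claim 1 ($5664): $2000 to deductible, leaving $3664; coinsurance $3664 × 25% = $916. Patient owes $2916 (running OOP $2916). Plan pays $5664 − $2916 = $2748.
Claim 2 ($469): deductible met; 25% of $469 = $117.25. Patient owes $117.25 (running OOP $3033.25). Plan pays $469 − $117.25 = $351.75.
Claim 3 ($7151): 25% coinsurance on $7151 = $1787.75. Patient owes $1787.75 (running OOP $4821). Plan pays $7151 − $1787.75 = $5363.25.

$5363.25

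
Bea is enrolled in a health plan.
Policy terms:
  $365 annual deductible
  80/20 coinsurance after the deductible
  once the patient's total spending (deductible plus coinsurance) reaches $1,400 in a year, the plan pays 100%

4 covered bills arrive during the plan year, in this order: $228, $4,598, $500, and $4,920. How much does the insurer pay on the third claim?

$400

Claim 1 — $228: fully absorbed by the deductible. Patient owes $228 (running OOP $228). Plan pays $228 − $228 = $0.
Claim 2 — $4,598: deductible takes $137, $4,461 remains; patient's 20% is $892.20. Patient pays $1,029.20; OOP now $1,257.20. Plan pays $4,598 − $1,029.20 = $3,568.80.
Claim 3 — $500: 20% coinsurance on $500 = $100. Cost to patient: $100. OOP to date $1,357.20. Plan pays $500 − $100 = $400.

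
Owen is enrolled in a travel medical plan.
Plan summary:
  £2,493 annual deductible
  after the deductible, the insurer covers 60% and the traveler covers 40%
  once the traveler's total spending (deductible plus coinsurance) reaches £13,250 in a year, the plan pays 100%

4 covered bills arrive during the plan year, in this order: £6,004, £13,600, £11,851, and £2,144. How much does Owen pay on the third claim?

Claim 1 — £6,004: deductible takes £2,493, £3,511 remains; coinsurance £3,511 × 40% = £1,404.40. Traveler owes £3,897.40 (running OOP £3,897.40).
Claim 2 — £13,600: deductible already satisfied, so traveler's share is 40% × £13,600 = £5,440. Traveler pays £5,440; OOP now £9,337.40.
Claim 3 — £11,851: 40% coinsurance on £11,851 = £4,740.40. That would push OOP to £14,077.80, over the £13,250 cap, so traveler pays £13,250 − £9,337.40 = £3,912.60.

£3,912.60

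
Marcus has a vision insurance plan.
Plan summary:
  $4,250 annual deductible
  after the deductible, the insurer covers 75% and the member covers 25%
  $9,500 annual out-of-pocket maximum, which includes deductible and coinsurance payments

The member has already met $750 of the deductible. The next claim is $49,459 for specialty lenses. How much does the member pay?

$8,750

$750 of the $4,250 deductible is already met, leaving $3,500.
The remaining $45,959 (= $49,459 − $3,500) moves to coinsurance.
Member's 25% share of $45,959 is $11,489.75.
That puts the member's cost at $3,500 + $11,489.75 = $14,989.75 before any cap.
Year-to-date out-of-pocket would reach $750 + $14,989.75 = $15,739.75, above the $9,500 maximum, so the member pays only $9,500 − $750 = $8,750.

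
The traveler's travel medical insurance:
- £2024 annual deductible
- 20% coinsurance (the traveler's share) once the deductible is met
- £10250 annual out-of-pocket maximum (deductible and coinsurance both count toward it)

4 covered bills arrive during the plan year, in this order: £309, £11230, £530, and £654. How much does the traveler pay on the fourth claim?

£130.80

Claim 1 — £309: fully absorbed by the deductible. Cost to traveler: £309. OOP to date £309.
Claim 2 — £11230: deductible takes £1715, £9515 remains; 20% of £9515 = £1903. Traveler pays £3618; OOP now £3927.
Claim 3 — £530: 20% coinsurance on £530 = £106. Traveler owes £106 (running OOP £4033).
Claim 4 — £654: deductible already satisfied, so traveler's share is 20% × £654 = £130.80. Traveler pays £130.80; OOP now £4163.80.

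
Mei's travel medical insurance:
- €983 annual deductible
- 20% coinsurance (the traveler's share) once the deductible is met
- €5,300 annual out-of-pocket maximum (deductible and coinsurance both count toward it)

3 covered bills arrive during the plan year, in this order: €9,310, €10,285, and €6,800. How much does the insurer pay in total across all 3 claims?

€21,095

Bill 1, €9,310: €983 to deductible, leaving €8,327; traveler's 20% is €1,665.40. Traveler pays €2,648.40; OOP now €2,648.40. Plan pays €9,310 − €2,648.40 = €6,661.60.
Bill 2, €10,285: deductible met; 20% of €10,285 = €2,057. Traveler pays €2,057; OOP now €4,705.40. Plan pays €10,285 − €2,057 = €8,228.
Bill 3, €6,800: deductible already satisfied, so traveler's share is 20% × €6,800 = €1,360. OOP would hit €6,065.40 > €5,300, so the cap limits the traveler to €5,300 − €4,705.40 = €594.60. Insurer: €6,800 − €594.60 = €6,205.40.
Insurer total: €6,661.60 + €8,228 + €6,205.40 = €21,095.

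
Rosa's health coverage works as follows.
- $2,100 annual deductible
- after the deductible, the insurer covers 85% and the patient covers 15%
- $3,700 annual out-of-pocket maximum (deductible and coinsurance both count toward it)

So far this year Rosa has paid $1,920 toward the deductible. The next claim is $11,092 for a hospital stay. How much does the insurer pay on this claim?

$1,920 of the $2,100 deductible is already met, leaving $180.
The remaining $10,912 (= $11,092 − $180) moves to coinsurance.
15% of $10,912 = $1,636.80 falls to the patient.
So the patient owes $180 + $1,636.80 = $1,816.80 before any cap.
Adding $1,816.80 to the $1,920 already spent would give $3,736.80, which exceeds the $3,700 cap; the patient pays just $3,700 − $1,920 = $1,780.
The plan picks up $11,092 − $1,780 = $9,312.

$9,312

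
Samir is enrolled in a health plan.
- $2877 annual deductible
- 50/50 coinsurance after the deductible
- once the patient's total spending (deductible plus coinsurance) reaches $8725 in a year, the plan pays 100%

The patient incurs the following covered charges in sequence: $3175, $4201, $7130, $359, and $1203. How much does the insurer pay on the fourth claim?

$325.50

Bill 1, $3175: $2877 to deductible, leaving $298; patient's 50% is $149. Patient owes $3026 (running OOP $3026). Plan pays $3175 − $3026 = $149.
Bill 2, $4201: deductible met; 50% of $4201 = $2100.50. Cost to patient: $2100.50. OOP to date $5126.50. Insurer: $4201 − $2100.50 = $2100.50.
Bill 3, $7130: deductible already satisfied, so patient's share is 50% × $7130 = $3565. Cost to patient: $3565. OOP to date $8691.50. Insurer: $7130 − $3565 = $3565.
Bill 4, $359: deductible already satisfied, so patient's share is 50% × $359 = $179.50. Adding that to $8691.50 gives $8871, past the $8725 cap; patient pays only $8725 − $8691.50 = $33.50. Plan pays $359 − $33.50 = $325.50.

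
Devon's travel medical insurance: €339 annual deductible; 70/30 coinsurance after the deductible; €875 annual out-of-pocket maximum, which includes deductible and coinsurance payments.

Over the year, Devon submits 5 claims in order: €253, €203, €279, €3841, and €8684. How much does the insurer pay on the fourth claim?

Claim 1 (€253): entire amount goes to the deductible. Cost to traveler: €253. OOP to date €253. Insurer: €253 − €253 = €0.
Claim 2 (€203): deductible takes €86, €117 remains; traveler's 30% is €35.10. Traveler pays €121.10; OOP now €374.10. Insurer: €203 − €121.10 = €81.90.
Claim 3 (€279): 30% coinsurance on €279 = €83.70. Traveler pays €83.70; OOP now €457.80. Plan pays €279 − €83.70 = €195.30.
Claim 4 (€3841): deductible met; 30% of €3841 = €1152.30. That would push OOP to €1610.10, over the €875 cap, so traveler pays €875 − €457.80 = €417.20. Insurer: €3841 − €417.20 = €3423.80.

€3423.80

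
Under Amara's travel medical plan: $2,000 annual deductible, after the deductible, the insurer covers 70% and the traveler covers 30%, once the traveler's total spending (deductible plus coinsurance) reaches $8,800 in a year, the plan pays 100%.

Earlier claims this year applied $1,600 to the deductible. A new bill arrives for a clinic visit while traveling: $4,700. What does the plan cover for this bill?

$3,010

Deductible still to meet: $2,000 − $1,600 = $400.
The remaining $4,300 (= $4,700 − $400) moves to coinsurance.
30% of $4,300 = $1,290 falls to the traveler.
So the traveler owes $400 + $1,290 = $1,690 before any cap.
Total out-of-pocket so far would be $1,600 + $1,690 = $3,290, below the $8,800 cap — no reduction.
Insurer pays the balance: $4,700 − $1,690 = $3,010.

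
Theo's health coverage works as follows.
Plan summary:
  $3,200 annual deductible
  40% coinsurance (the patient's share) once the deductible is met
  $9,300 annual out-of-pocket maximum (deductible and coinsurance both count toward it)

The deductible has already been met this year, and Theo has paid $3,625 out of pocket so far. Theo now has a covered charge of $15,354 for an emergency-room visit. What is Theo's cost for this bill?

$5,675

The deductible is already satisfied, so the full bill goes to coinsurance.
40% of $15,354 = $6,141.60 falls to the patient.
Year-to-date out-of-pocket would reach $3,625 + $6,141.60 = $9,766.60, above the $9,300 maximum, so the patient pays only $9,300 − $3,625 = $5,675.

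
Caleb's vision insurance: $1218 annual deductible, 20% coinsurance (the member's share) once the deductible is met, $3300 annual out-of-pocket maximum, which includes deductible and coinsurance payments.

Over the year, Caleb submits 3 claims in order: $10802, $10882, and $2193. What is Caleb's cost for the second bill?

$165.20

Claim 1 — $10802: deductible takes $1218, $9584 remains; coinsurance $9584 × 20% = $1916.80. Member owes $3134.80 (running OOP $3134.80).
Claim 2 — $10882: 20% coinsurance on $10882 = $2176.40. OOP would hit $5311.20 > $3300, so the cap limits the member to $3300 − $3134.80 = $165.20.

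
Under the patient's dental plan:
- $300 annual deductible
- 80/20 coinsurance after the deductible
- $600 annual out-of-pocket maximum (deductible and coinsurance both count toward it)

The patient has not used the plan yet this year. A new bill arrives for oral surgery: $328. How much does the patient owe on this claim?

Deductible not yet touched, so the first $300 of the bill goes to the deductible.
The remaining $28 (= $328 − $300) moves to coinsurance.
Patient's 20% share of $28 is $5.60.
That puts the patient's cost at $300 + $5.60 = $305.60 before any cap.
Cumulative spending $0 + $305.60 = $305.60 stays under the $600 maximum.

$305.60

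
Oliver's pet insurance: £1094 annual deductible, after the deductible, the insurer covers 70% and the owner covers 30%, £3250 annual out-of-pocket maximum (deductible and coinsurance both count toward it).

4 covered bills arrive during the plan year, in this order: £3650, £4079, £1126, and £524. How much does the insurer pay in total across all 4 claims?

£6129

Claim 1 (£3650): deductible takes £1094, £2556 remains; 30% of £2556 = £766.80. Owner pays £1860.80; OOP now £1860.80. Insurer: £3650 − £1860.80 = £1789.20.
Claim 2 (£4079): 30% coinsurance on £4079 = £1223.70. Owner pays £1223.70; OOP now £3084.50. Insurer: £4079 − £1223.70 = £2855.30.
Claim 3 (£1126): deductible met; 30% of £1126 = £337.80. Adding that to £3084.50 gives £3422.30, past the £3250 cap; owner pays only £3250 − £3084.50 = £165.50. Plan pays £1126 − £165.50 = £960.50.
Claim 4 (£524): deductible already satisfied, so owner's share is 30% × £524 = £157.20. OOP would hit £3407.20 > £3250, so the cap limits the owner to £3250 − £3250 = £0. Insurer: £524 − £0 = £524.
Insurer total: £1789.20 + £2855.30 + £960.50 + £524 = £6129.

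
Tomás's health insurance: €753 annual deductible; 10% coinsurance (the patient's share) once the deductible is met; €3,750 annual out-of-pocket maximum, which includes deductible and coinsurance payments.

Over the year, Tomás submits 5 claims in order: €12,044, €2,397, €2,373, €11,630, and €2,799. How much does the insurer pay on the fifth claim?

Bill 1, €12,044: deductible takes €753, €11,291 remains; 10% of €11,291 = €1,129.10. Patient pays €1,882.10; OOP now €1,882.10. Insurer: €12,044 − €1,882.10 = €10,161.90.
Bill 2, €2,397: deductible already satisfied, so patient's share is 10% × €2,397 = €239.70. Cost to patient: €239.70. OOP to date €2,121.80. Plan pays €2,397 − €239.70 = €2,157.30.
Bill 3, €2,373: 10% coinsurance on €2,373 = €237.30. Patient pays €237.30; OOP now €2,359.10. Insurer: €2,373 − €237.30 = €2,135.70.
Bill 4, €11,630: 10% coinsurance on €11,630 = €1,163. Patient pays €1,163; OOP now €3,522.10. Insurer: €11,630 − €1,163 = €10,467.
Bill 5, €2,799: deductible met; 10% of €2,799 = €279.90. Adding that to €3,522.10 gives €3,802, past the €3,750 cap; patient pays only €3,750 − €3,522.10 = €227.90. Plan pays €2,799 − €227.90 = €2,571.10.

€2,571.10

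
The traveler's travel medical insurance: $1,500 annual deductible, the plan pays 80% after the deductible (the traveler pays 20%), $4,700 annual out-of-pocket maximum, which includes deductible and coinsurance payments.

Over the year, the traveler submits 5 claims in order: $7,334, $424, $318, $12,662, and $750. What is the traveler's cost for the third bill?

#1 ($7,334): deductible takes $1,500, $5,834 remains; traveler's 20% is $1,166.80. Cost to traveler: $2,666.80. OOP to date $2,666.80.
#2 ($424): deductible met; 20% of $424 = $84.80. Cost to traveler: $84.80. OOP to date $2,751.60.
#3 ($318): 20% coinsurance on $318 = $63.60. Cost to traveler: $63.60. OOP to date $2,815.20.

$63.60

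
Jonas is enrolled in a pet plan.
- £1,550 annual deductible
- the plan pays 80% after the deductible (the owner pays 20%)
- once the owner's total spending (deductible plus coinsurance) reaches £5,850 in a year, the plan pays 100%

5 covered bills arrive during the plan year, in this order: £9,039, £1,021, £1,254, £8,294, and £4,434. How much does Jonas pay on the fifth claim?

Claim 1 (£9,039): deductible takes £1,550, £7,489 remains; coinsurance £7,489 × 20% = £1,497.80. Owner pays £3,047.80; OOP now £3,047.80.
Claim 2 (£1,021): deductible met; 20% of £1,021 = £204.20. Owner owes £204.20 (running OOP £3,252).
Claim 3 (£1,254): 20% coinsurance on £1,254 = £250.80. Cost to owner: £250.80. OOP to date £3,502.80.
Claim 4 (£8,294): 20% coinsurance on £8,294 = £1,658.80. Cost to owner: £1,658.80. OOP to date £5,161.60.
Claim 5 (£4,434): deductible met; 20% of £4,434 = £886.80. Adding that to £5,161.60 gives £6,048.40, past the £5,850 cap; owner pays only £5,850 − £5,161.60 = £688.40.

£688.40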